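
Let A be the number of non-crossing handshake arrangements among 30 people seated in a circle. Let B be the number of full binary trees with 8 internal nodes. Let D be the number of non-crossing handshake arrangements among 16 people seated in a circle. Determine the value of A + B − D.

Non-crossing handshake pairings of 2n people are counted by C_n; 30 people gives n = 15. So A = C_15 = 9694845.
The number of full binary trees on 8 internal nodes is the Catalan number C_8. So B = C_8 = 1430.
Non-crossing handshake pairings of 2n people are counted by C_n; 16 people gives n = 8. So D = C_8 = 1430.
A + B − D = 9694845 + 1430 − 1430 = 9694845.

9694845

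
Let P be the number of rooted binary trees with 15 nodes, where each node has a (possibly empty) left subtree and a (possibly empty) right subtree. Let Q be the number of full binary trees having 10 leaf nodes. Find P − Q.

9689983

Binary trees (left/right distinguished) on n nodes are counted by C_n; here n = 15. So P = C_15 = 9694845.
Full binary trees with 10 leaves have 10−1 = 9 internal nodes, so there are C_9 of them. So Q = C_9 = 4862.
P − Q = 9694845 − 4862 = 9689983.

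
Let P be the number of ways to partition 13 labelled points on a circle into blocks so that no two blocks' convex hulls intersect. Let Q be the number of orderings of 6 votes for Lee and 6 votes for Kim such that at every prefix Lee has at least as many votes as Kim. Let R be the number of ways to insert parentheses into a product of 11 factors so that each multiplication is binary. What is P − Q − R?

Non-crossing partitions of an n-element set are counted by C_n; here n = 13. So P = C_13 = 742900.
Reading a vote for the leader as '(' and for the other as ')' turns such a sequence into a balanced string of 6 pairs, so the count is C_6. So Q = C_6 = 132.
Bracketing 11 factors into binary products is counted by C_{11−1} = C_10. So R = C_10 = 16796.
P − Q − R = 742900 − 132 − 16796 = 725972.

725972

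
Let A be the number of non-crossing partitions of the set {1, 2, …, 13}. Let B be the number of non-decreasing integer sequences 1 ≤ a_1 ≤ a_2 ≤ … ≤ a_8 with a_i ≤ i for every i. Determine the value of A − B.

Non-crossing partitions of an n-element set are counted by C_n; here n = 13. So A = C_13 = 742900.
Such sub-staircase sequences of length n are counted by C_n; here n = 8. So B = C_8 = 1430.
A − B = 742900 − 1430 = 741470.

741470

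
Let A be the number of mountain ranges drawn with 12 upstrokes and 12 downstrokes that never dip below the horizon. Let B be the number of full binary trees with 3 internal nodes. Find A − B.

Dyck paths of semilength n (length 2n) are counted by C_n; here n = 12. So A = C_12 = 208012.
Full binary trees with n internal nodes are counted by C_n; here n = 3. So B = C_3 = 5.
A − B = 208012 − 5 = 208007.

208007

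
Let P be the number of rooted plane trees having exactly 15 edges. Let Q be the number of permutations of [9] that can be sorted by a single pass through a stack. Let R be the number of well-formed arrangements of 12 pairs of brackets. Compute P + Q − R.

A rooted plane tree with 15 edges has 16 nodes, and the count is C_15. So P = C_15 = 9694845.
Stack-sortable permutations are exactly the 231-avoiding ones, counted by C_n; here n = 9. So Q = C_9 = 4862.
With 12 pairs the number of balanced bracket strings is the Catalan number C_12. So R = C_12 = 208012.
P + Q − R = 9694845 + 4862 − 208012 = 9491695.

9491695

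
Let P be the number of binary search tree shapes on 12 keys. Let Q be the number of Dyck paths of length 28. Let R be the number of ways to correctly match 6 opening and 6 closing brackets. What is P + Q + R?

2882584

Binary trees (left/right distinguished) on n nodes are counted by C_n; here n = 12. So P = C_12 = 208012.
Paths of 14 up- and 14 down-steps that never dip below the axis are Dyck paths; their count is C_14. So Q = C_14 = 2674440.
With 6 pairs the number of balanced bracket strings is the Catalan number C_6. So R = C_6 = 132.
P + Q + R = 208012 + 2674440 + 132 = 2882584.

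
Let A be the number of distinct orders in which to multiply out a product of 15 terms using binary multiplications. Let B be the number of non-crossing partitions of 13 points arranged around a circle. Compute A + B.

Ways to associate a product of 15 factors correspond to binary trees on 15 leaves, so the count is C_14. So A = C_14 = 2674440.
The non-crossing partitions of [13] form a lattice of size C_13. So B = C_13 = 742900.
A + B = 2674440 + 742900 = 3417340.

3417340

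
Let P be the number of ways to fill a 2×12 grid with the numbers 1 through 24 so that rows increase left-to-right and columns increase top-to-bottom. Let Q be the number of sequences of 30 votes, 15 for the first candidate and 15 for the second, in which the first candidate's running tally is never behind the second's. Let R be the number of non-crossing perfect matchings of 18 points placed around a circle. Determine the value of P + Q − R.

9897995

Standard Young tableaux of shape 2×n are counted by C_n; here n = 12. So P = C_12 = 208012.
Ballot sequences with n votes each where one side never trails are Dyck words, counted by C_n; here n = 15. So Q = C_15 = 9694845.
Non-crossing perfect matchings of 2n points on a circle are counted by C_n; with 18 points, n = 9. So R = C_9 = 4862.
P + Q − R = 208012 + 9694845 − 4862 = 9897995.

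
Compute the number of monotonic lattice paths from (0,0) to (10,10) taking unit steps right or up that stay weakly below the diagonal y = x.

16796

Sub-diagonal monotone paths from (0,0) to (10,10) biject with Dyck paths of semilength 10, giving C_10.
C_10 = C(20,10)/11 = 184756/11 = 16796.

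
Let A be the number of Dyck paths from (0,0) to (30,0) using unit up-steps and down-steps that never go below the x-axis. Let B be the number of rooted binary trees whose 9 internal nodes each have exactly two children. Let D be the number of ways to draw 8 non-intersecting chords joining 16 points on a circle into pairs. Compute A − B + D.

Paths of 15 up- and 15 down-steps that never dip below the axis are Dyck paths; their count is C_15. So A = C_15 = 9694845.
Full binary trees with n internal nodes are counted by C_n; here n = 9. So B = C_9 = 4862.
Non-crossing perfect matchings of 2n points on a circle are counted by C_n; with 16 points, n = 8. So D = C_8 = 1430.
A − B + D = 9694845 − 4862 + 1430 = 9691413.

9691413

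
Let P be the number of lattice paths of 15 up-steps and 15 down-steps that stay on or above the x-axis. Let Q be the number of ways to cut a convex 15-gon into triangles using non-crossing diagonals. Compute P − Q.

Dyck paths of semilength n (length 2n) are counted by C_n; here n = 15. So P = C_15 = 9694845.
The number of triangulations of a 15-gon is the Catalan number C_13 (index = sides − 2). So Q = C_13 = 742900.
P − Q = 9694845 − 742900 = 8951945.

8951945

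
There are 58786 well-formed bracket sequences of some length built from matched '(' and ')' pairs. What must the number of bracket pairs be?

Balanced strings of n bracket-pairs are counted by C_n, and C_11 = 58786.

11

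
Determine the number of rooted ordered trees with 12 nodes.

58786

A rooted plane tree on 12 nodes has 11 edges, and such trees are counted by C_11.
C_11 = C_10 · 2(2·10+1)/(10+2) = 16796 · 42/12 = 58786.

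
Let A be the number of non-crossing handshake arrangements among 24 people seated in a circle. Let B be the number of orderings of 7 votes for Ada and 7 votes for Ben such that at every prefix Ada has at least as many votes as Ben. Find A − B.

207583

Non-crossing handshake pairings of 2n people are counted by C_n; 24 people gives n = 12. So A = C_12 = 208012.
Reading a vote for the leader as '(' and for the other as ')' turns such a sequence into a balanced string of 7 pairs, so the count is C_7. So B = C_7 = 429.
A − B = 208012 − 429 = 207583.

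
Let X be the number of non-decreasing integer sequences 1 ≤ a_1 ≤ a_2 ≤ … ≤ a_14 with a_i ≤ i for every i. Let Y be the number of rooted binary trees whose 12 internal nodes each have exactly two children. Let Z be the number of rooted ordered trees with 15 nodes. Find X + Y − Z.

208012

Such sub-staircase sequences of length n are counted by C_n; here n = 14. So X = C_14 = 2674440.
The number of full binary trees on 12 internal nodes is the Catalan number C_12. So Y = C_12 = 208012.
Rooted ordered (plane) trees on m nodes have m−1 edges and are counted by C_{m−1}; m = 15 gives C_14. So Z = C_14 = 2674440.
X + Y − Z = 2674440 + 208012 − 2674440 = 208012.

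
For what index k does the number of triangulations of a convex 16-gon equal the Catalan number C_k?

14

A convex 16-gon is triangulated into 14 triangles, and the number of such triangulations is the Catalan number C_{16−2} = C_14.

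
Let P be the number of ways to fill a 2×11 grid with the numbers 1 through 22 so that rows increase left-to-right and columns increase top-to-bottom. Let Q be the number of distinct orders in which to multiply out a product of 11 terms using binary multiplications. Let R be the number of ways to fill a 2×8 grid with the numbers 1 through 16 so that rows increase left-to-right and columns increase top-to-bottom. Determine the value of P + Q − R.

Standard Young tableaux of shape 2×n are counted by C_n; here n = 11. So P = C_11 = 58786.
Parenthesizations of m factors correspond to full binary trees with m leaves, counted by C_{m−1}; m = 11 gives C_10. So Q = C_10 = 16796.
Standard Young tableaux of shape 2×n are counted by C_n; here n = 8. So R = C_8 = 1430.
P + Q − R = 58786 + 16796 − 1430 = 74152.

74152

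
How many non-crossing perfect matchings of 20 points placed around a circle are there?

16796

Pairing 20 circle points by 10 non-crossing chords gives C_10 matchings.
C_10 = C(20,10)/11 = 184756/11 = 16796.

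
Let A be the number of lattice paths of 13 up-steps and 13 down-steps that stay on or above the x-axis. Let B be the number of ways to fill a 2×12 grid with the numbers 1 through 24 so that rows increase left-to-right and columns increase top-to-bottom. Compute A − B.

534888

A Dyck path with 13 up-steps and 13 down-steps has semilength 13, so there are C_13 of them. So A = C_13 = 742900.
Standard Young tableaux of shape 2×n are counted by C_n; here n = 12. So B = C_12 = 208012.
A − B = 742900 − 208012 = 534888.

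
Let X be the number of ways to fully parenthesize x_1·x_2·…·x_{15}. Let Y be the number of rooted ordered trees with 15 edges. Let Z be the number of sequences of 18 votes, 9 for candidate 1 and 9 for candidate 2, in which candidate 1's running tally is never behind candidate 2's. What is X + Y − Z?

Bracketing 15 factors into binary products is counted by C_{15−1} = C_14. So X = C_14 = 2674440.
A rooted plane tree with 15 edges has 16 nodes, and the count is C_15. So Y = C_15 = 9694845.
Reading a vote for the leader as '(' and for the other as ')' turns such a sequence into a balanced string of 9 pairs, so the count is C_9. So Z = C_9 = 4862.
X + Y − Z = 2674440 + 9694845 − 4862 = 12364423.

12364423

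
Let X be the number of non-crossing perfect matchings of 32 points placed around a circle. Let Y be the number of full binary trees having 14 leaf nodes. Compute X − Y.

Pairing 32 circle points by 16 non-crossing chords gives C_16 matchings. So X = C_16 = 35357670.
A full binary tree with L leaves has L−1 internal nodes and is counted by C_{L−1}; L = 14 gives C_13. So Y = C_13 = 742900.
X − Y = 35357670 − 742900 = 34614770.

34614770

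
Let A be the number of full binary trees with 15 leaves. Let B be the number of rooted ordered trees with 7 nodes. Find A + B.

2674572

Full binary trees with 15 leaves have 15−1 = 14 internal nodes, so there are C_14 of them. So A = C_14 = 2674440.
A rooted plane tree on 7 nodes has 6 edges, and such trees are counted by C_6. So B = C_6 = 132.
A + B = 2674440 + 132 = 2674572.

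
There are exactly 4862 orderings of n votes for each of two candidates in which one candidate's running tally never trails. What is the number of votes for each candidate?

9

Such ballot sequences with n votes each are counted by C_n, and C_9 = 4862.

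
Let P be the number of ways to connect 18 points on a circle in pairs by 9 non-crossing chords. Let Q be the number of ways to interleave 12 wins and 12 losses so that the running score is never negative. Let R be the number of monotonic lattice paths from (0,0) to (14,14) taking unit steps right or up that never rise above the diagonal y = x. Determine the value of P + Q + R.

2887314

Non-crossing perfect matchings of 2n points on a circle are counted by C_n; with 18 points, n = 9. So P = C_9 = 4862.
Ballot sequences with n votes each where one side never trails are Dyck words, counted by C_n; here n = 12. So Q = C_12 = 208012.
Monotone paths in an n×n grid that stay weakly below the diagonal are counted by C_n; here n = 14. So R = C_14 = 2674440.
P + Q + R = 4862 + 208012 + 2674440 = 2887314.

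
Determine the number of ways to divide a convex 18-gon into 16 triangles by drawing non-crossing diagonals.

35357670

Triangulations of a convex m-gon are counted by C_{m−2}; with m = 18 this is C_16.
C_16 = C_15 · 2(2·15+1)/(15+2) = 9694845 · 62/17 = 35357670.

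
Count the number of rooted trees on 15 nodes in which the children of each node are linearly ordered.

Rooted ordered (plane) trees on m nodes have m−1 edges and are counted by C_{m−1}; m = 15 gives C_14.
C_14 = C(28,14)/15 = 40116600/15 = 2674440.

2674440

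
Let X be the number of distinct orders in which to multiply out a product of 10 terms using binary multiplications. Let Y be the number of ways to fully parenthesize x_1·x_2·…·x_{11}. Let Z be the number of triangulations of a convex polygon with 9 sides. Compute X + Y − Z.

Parenthesizations of m factors correspond to full binary trees with m leaves, counted by C_{m−1}; m = 10 gives C_9. So X = C_9 = 4862.
Ways to associate a product of 11 factors correspond to binary trees on 11 leaves, so the count is C_10. So Y = C_10 = 16796.
Triangulations of a convex m-gon are counted by C_{m−2}; with m = 9 this is C_7. So Z = C_7 = 429.
X + Y − Z = 4862 + 16796 − 429 = 21229.

21229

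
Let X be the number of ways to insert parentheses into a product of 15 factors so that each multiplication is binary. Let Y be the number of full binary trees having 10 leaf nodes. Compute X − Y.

2669578

Bracketing 15 factors into binary products is counted by C_{15−1} = C_14. So X = C_14 = 2674440.
A full binary tree with L leaves has L−1 internal nodes and is counted by C_{L−1}; L = 10 gives C_9. So Y = C_9 = 4862.
X − Y = 2674440 − 4862 = 2669578.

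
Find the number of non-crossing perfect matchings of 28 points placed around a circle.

2674440

Non-crossing perfect matchings of 2n points on a circle are counted by C_n; with 28 points, n = 14.
C_14 = C_13 · 2(2·13+1)/(13+2) = 742900 · 54/15 = 2674440.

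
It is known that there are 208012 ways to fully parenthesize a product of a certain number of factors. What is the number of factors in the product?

13

Parenthesizations of m factors are counted by C_{m−1}. The Catalan number equal to 208012 is C_12.
So the index is 12, and the number of factors is 12 + 1 = 13.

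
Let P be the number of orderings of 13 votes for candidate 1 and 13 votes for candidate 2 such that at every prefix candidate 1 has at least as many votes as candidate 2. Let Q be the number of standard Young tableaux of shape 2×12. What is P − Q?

Reading a vote for the leader as '(' and for the other as ')' turns such a sequence into a balanced string of 13 pairs, so the count is C_13. So P = C_13 = 742900.
Standard Young tableaux of shape 2×n are counted by C_n; here n = 12. So Q = C_12 = 208012.
P − Q = 742900 − 208012 = 534888.

534888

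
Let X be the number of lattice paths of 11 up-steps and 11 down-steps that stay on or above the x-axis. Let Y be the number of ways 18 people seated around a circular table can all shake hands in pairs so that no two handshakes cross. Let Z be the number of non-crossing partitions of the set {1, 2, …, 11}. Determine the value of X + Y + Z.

A Dyck path with 11 up-steps and 11 down-steps has semilength 11, so there are C_11 of them. So X = C_11 = 58786.
Non-crossing handshake pairings of 2n people are counted by C_n; 18 people gives n = 9. So Y = C_9 = 4862.
Non-crossing partitions of an n-element set are counted by C_n; here n = 11. So Z = C_11 = 58786.
X + Y + Z = 58786 + 4862 + 58786 = 122434.

122434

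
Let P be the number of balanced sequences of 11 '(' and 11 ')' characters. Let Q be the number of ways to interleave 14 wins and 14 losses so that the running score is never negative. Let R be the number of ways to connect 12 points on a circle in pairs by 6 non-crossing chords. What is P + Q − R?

With 11 pairs the number of balanced bracket strings is the Catalan number C_11. So P = C_11 = 58786.
Reading a vote for the leader as '(' and for the other as ')' turns such a sequence into a balanced string of 14 pairs, so the count is C_14. So Q = C_14 = 2674440.
Non-crossing perfect matchings of 2n points on a circle are counted by C_n; with 12 points, n = 6. So R = C_6 = 132.
P + Q − R = 58786 + 2674440 − 132 = 2733094.

2733094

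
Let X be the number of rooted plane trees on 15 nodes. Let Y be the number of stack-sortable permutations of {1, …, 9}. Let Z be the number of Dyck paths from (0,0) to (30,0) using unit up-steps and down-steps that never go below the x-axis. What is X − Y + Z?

12364423

Rooted ordered (plane) trees on m nodes have m−1 edges and are counted by C_{m−1}; m = 15 gives C_14. So X = C_14 = 2674440.
Stack-sortable permutations are exactly the 231-avoiding ones, counted by C_n; here n = 9. So Y = C_9 = 4862.
A Dyck path with 15 up-steps and 15 down-steps has semilength 15, so there are C_15 of them. So Z = C_15 = 9694845.
X − Y + Z = 2674440 − 4862 + 9694845 = 12364423.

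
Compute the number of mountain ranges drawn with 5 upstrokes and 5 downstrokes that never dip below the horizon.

42

Dyck paths of semilength n (length 2n) are counted by C_n; here n = 5.
C_5 = C(10,5)/6 = 252/6 = 42.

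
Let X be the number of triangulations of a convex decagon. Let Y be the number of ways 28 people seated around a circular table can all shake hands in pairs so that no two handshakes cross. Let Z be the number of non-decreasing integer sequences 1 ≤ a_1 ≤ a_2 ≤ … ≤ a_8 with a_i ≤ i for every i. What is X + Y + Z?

2677300

The number of triangulations of a 10-gon is the Catalan number C_8 (index = sides − 2). So X = C_8 = 1430.
Non-crossing handshake pairings of 2n people are counted by C_n; 28 people gives n = 14. So Y = C_14 = 2674440.
Weakly increasing sequences with a_i ≤ i biject with Dyck paths of semilength 8, so there are C_8. So Z = C_8 = 1430.
X + Y + Z = 1430 + 2674440 + 1430 = 2677300.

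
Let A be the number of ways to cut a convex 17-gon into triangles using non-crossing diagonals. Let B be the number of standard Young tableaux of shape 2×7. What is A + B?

The number of triangulations of a 17-gon is the Catalan number C_15 (index = sides − 2). So A = C_15 = 9694845.
Standard Young tableaux of shape 2×n are counted by C_n; here n = 7. So B = C_7 = 429.
A + B = 9694845 + 429 = 9695274.

9695274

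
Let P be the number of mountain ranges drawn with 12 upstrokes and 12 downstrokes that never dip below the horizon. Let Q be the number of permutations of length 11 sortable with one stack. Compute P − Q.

Paths of 12 up- and 12 down-steps that never dip below the axis are Dyck paths; their count is C_12. So P = C_12 = 208012.
By Knuth's characterisation, the stack-sortable permutations of length 11 are the 231-avoiders, numbering C_11. So Q = C_11 = 58786.
P − Q = 208012 − 58786 = 149226.

149226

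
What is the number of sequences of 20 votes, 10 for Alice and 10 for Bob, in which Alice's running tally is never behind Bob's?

16796

Reading a vote for the leader as '(' and for the other as ')' turns such a sequence into a balanced string of 10 pairs, so the count is C_10.
C_10 = C(20,10)/11 = 184756/11 = 16796.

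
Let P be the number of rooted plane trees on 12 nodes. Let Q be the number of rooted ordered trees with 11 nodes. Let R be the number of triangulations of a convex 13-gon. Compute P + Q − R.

A rooted plane tree on 12 nodes has 11 edges, and such trees are counted by C_11. So P = C_11 = 58786.
A rooted plane tree on 11 nodes has 10 edges, and such trees are counted by C_10. So Q = C_10 = 16796.
Triangulations of a convex m-gon are counted by C_{m−2}; with m = 13 this is C_11. So R = C_11 = 58786.
P + Q − R = 58786 + 16796 − 58786 = 16796.

16796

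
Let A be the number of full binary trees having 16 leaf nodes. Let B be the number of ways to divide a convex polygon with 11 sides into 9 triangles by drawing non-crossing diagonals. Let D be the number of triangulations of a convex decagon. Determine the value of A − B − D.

A full binary tree with L leaves has L−1 internal nodes and is counted by C_{L−1}; L = 16 gives C_15. So A = C_15 = 9694845.
A convex 11-gon is triangulated into 9 triangles, and the number of such triangulations is the Catalan number C_{11−2} = C_9. So B = C_9 = 4862.
The number of triangulations of a 10-gon is the Catalan number C_8 (index = sides − 2). So D = C_8 = 1430.
A − B − D = 9694845 − 4862 − 1430 = 9688553.

9688553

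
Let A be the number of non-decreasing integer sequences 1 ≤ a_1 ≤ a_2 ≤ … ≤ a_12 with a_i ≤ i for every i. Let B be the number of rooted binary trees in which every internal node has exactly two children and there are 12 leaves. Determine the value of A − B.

149226

Such sub-staircase sequences of length n are counted by C_n; here n = 12. So A = C_12 = 208012.
A full binary tree with L leaves has L−1 internal nodes and is counted by C_{L−1}; L = 12 gives C_11. So B = C_11 = 58786.
A − B = 208012 − 58786 = 149226.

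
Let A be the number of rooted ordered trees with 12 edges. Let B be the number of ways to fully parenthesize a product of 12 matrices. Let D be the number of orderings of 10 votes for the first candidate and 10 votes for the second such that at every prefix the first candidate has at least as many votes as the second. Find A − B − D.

132430

A rooted plane tree with 12 edges has 13 nodes, and the count is C_12. So A = C_12 = 208012.
Ways to associate a product of 12 factors correspond to binary trees on 12 leaves, so the count is C_11. So B = C_11 = 58786.
Ballot sequences with n votes each where one side never trails are Dyck words, counted by C_n; here n = 10. So D = C_10 = 16796.
A − B − D = 208012 − 58786 − 16796 = 132430.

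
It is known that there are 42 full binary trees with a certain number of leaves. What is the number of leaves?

6

Full binary trees with L leaves are counted by C_{L−1}; 42 = C_5.
So the index is 5, and the number of leaves is 5 + 1 = 6.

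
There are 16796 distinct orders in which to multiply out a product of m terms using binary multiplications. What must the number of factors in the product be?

Parenthesizations of m factors are counted by C_{m−1}, and C_10 = 16796.
So the index is 10, and the number of factors is 10 + 1 = 11.

11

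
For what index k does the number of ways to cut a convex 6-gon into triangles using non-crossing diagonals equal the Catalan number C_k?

A convex 6-gon is triangulated into 4 triangles, and the number of such triangulations is the Catalan number C_{6−2} = C_4.

4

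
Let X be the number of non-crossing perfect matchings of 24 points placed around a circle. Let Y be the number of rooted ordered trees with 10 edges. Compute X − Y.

191216

Pairing 24 circle points by 12 non-crossing chords gives C_12 matchings. So X = C_12 = 208012.
A rooted plane tree with 10 edges has 11 nodes, and the count is C_10. So Y = C_10 = 16796.
X − Y = 208012 − 16796 = 191216.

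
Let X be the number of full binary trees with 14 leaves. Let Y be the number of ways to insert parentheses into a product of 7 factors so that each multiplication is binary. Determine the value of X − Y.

742768

Full binary trees with 14 leaves have 14−1 = 13 internal nodes, so there are C_13 of them. So X = C_13 = 742900.
Ways to associate a product of 7 factors correspond to binary trees on 7 leaves, so the count is C_6. So Y = C_6 = 132.
X − Y = 742900 − 132 = 742768.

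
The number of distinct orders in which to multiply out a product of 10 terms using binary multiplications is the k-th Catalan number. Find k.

Ways to associate a product of 10 factors correspond to binary trees on 10 leaves, so the count is C_9.

9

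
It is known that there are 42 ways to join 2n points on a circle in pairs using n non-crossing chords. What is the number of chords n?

Non-crossing pairings of 2n points on a circle are counted by C_n. The Catalan number equal to 42 is C_5.

5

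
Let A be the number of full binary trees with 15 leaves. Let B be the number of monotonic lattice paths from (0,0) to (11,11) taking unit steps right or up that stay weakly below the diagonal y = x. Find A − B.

A full binary tree with L leaves has L−1 internal nodes and is counted by C_{L−1}; L = 15 gives C_14. So A = C_14 = 2674440.
Monotone paths in an n×n grid that stay weakly below the diagonal are counted by C_n; here n = 11. So B = C_11 = 58786.
A − B = 2674440 − 58786 = 2615654.

2615654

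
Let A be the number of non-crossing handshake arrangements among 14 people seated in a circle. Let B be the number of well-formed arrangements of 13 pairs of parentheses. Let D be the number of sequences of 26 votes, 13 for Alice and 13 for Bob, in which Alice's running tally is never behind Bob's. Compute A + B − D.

429

Non-crossing handshake pairings of 2n people are counted by C_n; 14 people gives n = 7. So A = C_7 = 429.
Balanced strings of n pairs of brackets are counted by C_n; here n = 13. So B = C_13 = 742900.
Ballot sequences with n votes each where one side never trails are Dyck words, counted by C_n; here n = 13. So D = C_13 = 742900.
A + B − D = 429 + 742900 − 742900 = 429.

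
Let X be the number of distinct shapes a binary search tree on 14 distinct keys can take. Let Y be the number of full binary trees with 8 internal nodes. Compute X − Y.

2673010

Binary trees (left/right distinguished) on n nodes are counted by C_n; here n = 14. So X = C_14 = 2674440.
Full binary trees with n internal nodes are counted by C_n; here n = 8. So Y = C_8 = 1430.
X − Y = 2674440 − 1430 = 2673010.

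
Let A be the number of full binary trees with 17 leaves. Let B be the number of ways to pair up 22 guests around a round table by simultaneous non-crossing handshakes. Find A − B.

A full binary tree with L leaves has L−1 internal nodes and is counted by C_{L−1}; L = 17 gives C_16. So A = C_16 = 35357670.
Non-crossing handshake pairings of 2n people are counted by C_n; 22 people gives n = 11. So B = C_11 = 58786.
A − B = 35357670 − 58786 = 35298884.

35298884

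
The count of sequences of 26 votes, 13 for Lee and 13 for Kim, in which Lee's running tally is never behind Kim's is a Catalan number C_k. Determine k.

Ballot sequences with n votes each where one side never trails are Dyck words, counted by C_n; here n = 13.

13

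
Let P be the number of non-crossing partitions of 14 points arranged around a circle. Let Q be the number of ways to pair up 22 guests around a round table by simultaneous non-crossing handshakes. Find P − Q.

2615654

Non-crossing partitions of an n-element set are counted by C_n; here n = 14. So P = C_14 = 2674440.
With 22 = 2·11 people, non-crossing handshake pairings are non-crossing perfect matchings on a circle, counted by C_11. So Q = C_11 = 58786.
P − Q = 2674440 − 58786 = 2615654.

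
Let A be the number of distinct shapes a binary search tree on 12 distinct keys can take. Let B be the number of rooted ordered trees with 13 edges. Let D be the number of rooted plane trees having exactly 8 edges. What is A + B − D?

949482

Binary trees (left/right distinguished) on n nodes are counted by C_n; here n = 12. So A = C_12 = 208012.
Rooted ordered trees with n edges are counted by C_n; here n = 13. So B = C_13 = 742900.
Rooted ordered trees with n edges are counted by C_n; here n = 8. So D = C_8 = 1430.
A + B − D = 208012 + 742900 − 1430 = 949482.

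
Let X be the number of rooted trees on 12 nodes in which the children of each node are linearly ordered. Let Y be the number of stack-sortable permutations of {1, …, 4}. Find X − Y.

Rooted ordered (plane) trees on m nodes have m−1 edges and are counted by C_{m−1}; m = 12 gives C_11. So X = C_11 = 58786.
Stack-sortable permutations are exactly the 231-avoiding ones, counted by C_n; here n = 4. So Y = C_4 = 14.
X − Y = 58786 − 14 = 58772.

58772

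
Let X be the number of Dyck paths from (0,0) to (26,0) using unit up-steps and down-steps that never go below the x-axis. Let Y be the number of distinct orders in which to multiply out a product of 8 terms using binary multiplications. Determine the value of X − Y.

A Dyck path with 13 up-steps and 13 down-steps has semilength 13, so there are C_13 of them. So X = C_13 = 742900.
Ways to associate a product of 8 factors correspond to binary trees on 8 leaves, so the count is C_7. So Y = C_7 = 429.
X − Y = 742900 − 429 = 742471.

742471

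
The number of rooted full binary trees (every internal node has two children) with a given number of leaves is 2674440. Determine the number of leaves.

Full binary trees with L leaves are counted by C_{L−1}; 2674440 = C_14.
So the index is 14, and the number of leaves is 14 + 1 = 15.

15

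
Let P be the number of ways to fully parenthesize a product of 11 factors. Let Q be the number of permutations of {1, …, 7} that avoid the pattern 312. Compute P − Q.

Parenthesizations of m factors correspond to full binary trees with m leaves, counted by C_{m−1}; m = 11 gives C_10. So P = C_10 = 16796.
For any fixed pattern of length 3, the pattern-avoiding permutations of [7] number C_7. So Q = C_7 = 429.
P − Q = 16796 − 429 = 16367.

16367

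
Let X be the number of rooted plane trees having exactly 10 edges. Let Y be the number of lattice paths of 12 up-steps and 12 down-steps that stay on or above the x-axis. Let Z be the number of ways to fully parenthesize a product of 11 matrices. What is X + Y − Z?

208012

Rooted ordered trees with n edges are counted by C_n; here n = 10. So X = C_10 = 16796.
Paths of 12 up- and 12 down-steps that never dip below the axis are Dyck paths; their count is C_12. So Y = C_12 = 208012.
Ways to associate a product of 11 factors correspond to binary trees on 11 leaves, so the count is C_10. So Z = C_10 = 16796.
X + Y − Z = 16796 + 208012 − 16796 = 208012.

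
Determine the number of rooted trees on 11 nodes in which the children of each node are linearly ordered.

16796

Rooted ordered (plane) trees on m nodes have m−1 edges and are counted by C_{m−1}; m = 11 gives C_10.
C_10 = C_9 · 2(2·9+1)/(9+2) = 4862 · 38/11 = 16796.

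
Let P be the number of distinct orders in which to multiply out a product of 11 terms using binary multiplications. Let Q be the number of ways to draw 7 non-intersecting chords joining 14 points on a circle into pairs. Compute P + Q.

Parenthesizations of m factors correspond to full binary trees with m leaves, counted by C_{m−1}; m = 11 gives C_10. So P = C_10 = 16796.
Pairing 14 circle points by 7 non-crossing chords gives C_7 matchings. So Q = C_7 = 429.
P + Q = 16796 + 429 = 17225.

17225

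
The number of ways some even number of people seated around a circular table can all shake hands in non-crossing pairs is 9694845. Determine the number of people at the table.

30

Non-crossing handshake pairings of 2n people are counted by C_n. Since C_15 = 9694845, the index is 15.
So n = 15, and there are 2n = 30 people.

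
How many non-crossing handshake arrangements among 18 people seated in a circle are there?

With 18 = 2·9 people, non-crossing handshake pairings are non-crossing perfect matchings on a circle, counted by C_9.
C_9 = 4862.

4862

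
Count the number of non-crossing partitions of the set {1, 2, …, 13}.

742900

Non-crossing partitions of an n-element set are counted by C_n; here n = 13.
C_13 = C(26,13)/14 = 10400600/14 = 742900.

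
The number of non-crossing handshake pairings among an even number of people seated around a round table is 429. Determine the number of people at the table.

Non-crossing handshake pairings of 2n people are counted by C_n; 429 = C_7.
So n = 7, and there are 2n = 14 people.

14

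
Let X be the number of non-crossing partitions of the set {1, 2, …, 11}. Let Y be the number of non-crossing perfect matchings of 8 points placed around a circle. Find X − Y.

58772

Non-crossing partitions of an n-element set are counted by C_n; here n = 11. So X = C_11 = 58786.
Non-crossing perfect matchings of 2n points on a circle are counted by C_n; with 8 points, n = 4. So Y = C_4 = 14.
X − Y = 58786 − 14 = 58772.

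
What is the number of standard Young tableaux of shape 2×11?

Standard Young tableaux of shape 2×n are counted by C_n; here n = 11.
C_11 = C_10 · 2(2·10+1)/(10+2) = 16796 · 42/12 = 58786.

58786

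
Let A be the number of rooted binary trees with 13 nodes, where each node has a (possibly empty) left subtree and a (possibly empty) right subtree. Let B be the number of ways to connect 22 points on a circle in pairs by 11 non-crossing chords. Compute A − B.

684114

Rooted binary trees with 13 nodes (each child slot possibly empty) number C_13. So A = C_13 = 742900.
Non-crossing perfect matchings of 2n points on a circle are counted by C_n; with 22 points, n = 11. So B = C_11 = 58786.
A − B = 742900 − 58786 = 684114.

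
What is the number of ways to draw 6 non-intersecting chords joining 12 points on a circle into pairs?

132

Non-crossing perfect matchings of 2n points on a circle are counted by C_n; with 12 points, n = 6.
C_6 = 132.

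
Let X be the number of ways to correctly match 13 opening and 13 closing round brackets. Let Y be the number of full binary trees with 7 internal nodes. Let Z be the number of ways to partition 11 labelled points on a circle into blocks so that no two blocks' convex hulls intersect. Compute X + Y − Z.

Balanced strings of n pairs of brackets are counted by C_n; here n = 13. So X = C_13 = 742900.
Full binary trees with n internal nodes are counted by C_n; here n = 7. So Y = C_7 = 429.
The non-crossing partitions of [11] form a lattice of size C_11. So Z = C_11 = 58786.
X + Y − Z = 742900 + 429 − 58786 = 684543.

684543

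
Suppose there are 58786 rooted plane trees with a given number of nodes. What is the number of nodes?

Rooted ordered trees on m nodes are counted by C_{m−1}; 58786 = C_11.
So the index is 11, and the number of nodes is 11 + 1 = 12.

12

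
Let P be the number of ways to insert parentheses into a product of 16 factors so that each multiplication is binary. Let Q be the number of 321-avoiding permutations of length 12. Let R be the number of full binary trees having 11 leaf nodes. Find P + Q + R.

Bracketing 16 factors into binary products is counted by C_{16−1} = C_15. So P = C_15 = 9694845.
Permutations of [n] avoiding any single length-3 pattern are counted by C_n; here n = 12. So Q = C_12 = 208012.
A full binary tree with L leaves has L−1 internal nodes and is counted by C_{L−1}; L = 11 gives C_10. So R = C_10 = 16796.
P + Q + R = 9694845 + 208012 + 16796 = 9919653.

9919653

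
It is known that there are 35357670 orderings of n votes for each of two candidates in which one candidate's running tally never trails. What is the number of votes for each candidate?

Such ballot sequences with n votes each are counted by C_n, and C_16 = 35357670.

16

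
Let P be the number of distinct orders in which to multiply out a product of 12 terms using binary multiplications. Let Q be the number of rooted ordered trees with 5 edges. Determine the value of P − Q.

58744

Bracketing 12 factors into binary products is counted by C_{12−1} = C_11. So P = C_11 = 58786.
Rooted ordered trees with n edges are counted by C_n; here n = 5. So Q = C_5 = 42.
P − Q = 58786 − 42 = 58744.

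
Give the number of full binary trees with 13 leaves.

208012

A full binary tree with L leaves has L−1 internal nodes and is counted by C_{L−1}; L = 13 gives C_12.
C_12 = C_11 · 2(2·11+1)/(11+2) = 58786 · 46/13 = 208012.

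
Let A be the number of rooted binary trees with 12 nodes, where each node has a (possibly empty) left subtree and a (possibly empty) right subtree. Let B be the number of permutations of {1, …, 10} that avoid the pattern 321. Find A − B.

Binary trees (left/right distinguished) on n nodes are counted by C_n; here n = 12. So A = C_12 = 208012.
Permutations of [n] avoiding any single length-3 pattern are counted by C_n; here n = 10. So B = C_10 = 16796.
A − B = 208012 − 16796 = 191216.

191216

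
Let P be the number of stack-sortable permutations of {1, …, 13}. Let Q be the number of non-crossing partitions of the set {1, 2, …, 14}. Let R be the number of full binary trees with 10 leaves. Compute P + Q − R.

Stack-sortable permutations are exactly the 231-avoiding ones, counted by C_n; here n = 13. So P = C_13 = 742900.
Non-crossing partitions of an n-element set are counted by C_n; here n = 14. So Q = C_14 = 2674440.
A full binary tree with L leaves has L−1 internal nodes and is counted by C_{L−1}; L = 10 gives C_9. So R = C_9 = 4862.
P + Q − R = 742900 + 2674440 − 4862 = 3412478.

3412478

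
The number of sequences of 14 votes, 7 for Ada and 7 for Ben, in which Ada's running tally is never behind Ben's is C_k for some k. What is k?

Ballot sequences with n votes each where one side never trails are Dyck words, counted by C_n; here n = 7.

7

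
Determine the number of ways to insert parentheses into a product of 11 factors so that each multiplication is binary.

16796

Parenthesizations of m factors correspond to full binary trees with m leaves, counted by C_{m−1}; m = 11 gives C_10.
C_10 = C_9 · 2(2·9+1)/(9+2) = 4862 · 38/11 = 16796.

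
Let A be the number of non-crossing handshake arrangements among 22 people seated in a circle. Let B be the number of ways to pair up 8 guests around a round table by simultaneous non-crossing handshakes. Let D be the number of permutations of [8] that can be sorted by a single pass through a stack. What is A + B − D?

57370

Non-crossing handshake pairings of 2n people are counted by C_n; 22 people gives n = 11. So A = C_11 = 58786.
With 8 = 2·4 people, non-crossing handshake pairings are non-crossing perfect matchings on a circle, counted by C_4. So B = C_4 = 14.
By Knuth's characterisation, the stack-sortable permutations of length 8 are the 231-avoiders, numbering C_8. So D = C_8 = 1430.
A + B − D = 58786 + 14 − 1430 = 57370.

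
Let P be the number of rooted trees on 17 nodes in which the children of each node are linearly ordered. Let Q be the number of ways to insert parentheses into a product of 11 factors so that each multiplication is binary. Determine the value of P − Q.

Rooted ordered (plane) trees on m nodes have m−1 edges and are counted by C_{m−1}; m = 17 gives C_16. So P = C_16 = 35357670.
Bracketing 11 factors into binary products is counted by C_{11−1} = C_10. So Q = C_10 = 16796.
P − Q = 35357670 − 16796 = 35340874.

35340874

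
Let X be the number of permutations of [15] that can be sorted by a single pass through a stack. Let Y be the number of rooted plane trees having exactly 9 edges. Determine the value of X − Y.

Stack-sortable permutations are exactly the 231-avoiding ones, counted by C_n; here n = 15. So X = C_15 = 9694845.
Rooted ordered trees with n edges are counted by C_n; here n = 9. So Y = C_9 = 4862.
X − Y = 9694845 − 4862 = 9689983.

9689983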